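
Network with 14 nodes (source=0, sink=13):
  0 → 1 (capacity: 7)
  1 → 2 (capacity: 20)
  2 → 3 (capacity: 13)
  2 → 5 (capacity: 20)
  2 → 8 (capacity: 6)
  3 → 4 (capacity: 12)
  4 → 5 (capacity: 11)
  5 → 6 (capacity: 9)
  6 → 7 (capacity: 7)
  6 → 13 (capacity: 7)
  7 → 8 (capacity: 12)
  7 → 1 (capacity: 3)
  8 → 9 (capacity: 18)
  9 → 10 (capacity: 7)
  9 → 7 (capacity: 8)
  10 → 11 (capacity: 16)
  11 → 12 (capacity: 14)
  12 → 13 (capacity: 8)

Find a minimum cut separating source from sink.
Min cut value = 7, edges: (0,1)

Min cut value: 7
Partition: S = [0], T = [1, 2, 3, 4, 5, 6, 7, 8, 9, 10, 11, 12, 13]
Cut edges: (0,1)

By max-flow min-cut theorem, max flow = min cut = 7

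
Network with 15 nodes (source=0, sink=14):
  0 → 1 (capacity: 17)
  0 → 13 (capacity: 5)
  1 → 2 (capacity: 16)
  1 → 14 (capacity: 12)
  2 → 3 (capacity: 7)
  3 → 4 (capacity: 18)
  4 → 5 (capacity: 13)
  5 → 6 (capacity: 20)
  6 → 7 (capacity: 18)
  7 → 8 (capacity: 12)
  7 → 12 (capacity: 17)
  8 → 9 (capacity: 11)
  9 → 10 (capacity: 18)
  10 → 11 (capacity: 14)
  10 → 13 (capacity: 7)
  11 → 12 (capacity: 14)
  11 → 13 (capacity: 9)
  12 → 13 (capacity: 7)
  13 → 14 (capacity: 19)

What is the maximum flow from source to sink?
Maximum flow = 22

Max flow: 22

Flow assignment:
  0 → 1: 17/17
  0 → 13: 5/5
  1 → 2: 5/16
  1 → 14: 12/12
  2 → 3: 5/7
  3 → 4: 5/18
  4 → 5: 5/13
  5 → 6: 5/20
  6 → 7: 5/18
  7 → 12: 5/17
  12 → 13: 5/7
  13 → 14: 10/19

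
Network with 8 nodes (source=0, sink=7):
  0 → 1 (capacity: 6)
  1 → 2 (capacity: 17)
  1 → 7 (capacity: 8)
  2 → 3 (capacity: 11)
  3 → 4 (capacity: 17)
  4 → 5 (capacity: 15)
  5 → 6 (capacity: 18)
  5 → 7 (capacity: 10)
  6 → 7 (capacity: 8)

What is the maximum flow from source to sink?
Maximum flow = 6

Max flow: 6

Flow assignment:
  0 → 1: 6/6
  1 → 7: 6/8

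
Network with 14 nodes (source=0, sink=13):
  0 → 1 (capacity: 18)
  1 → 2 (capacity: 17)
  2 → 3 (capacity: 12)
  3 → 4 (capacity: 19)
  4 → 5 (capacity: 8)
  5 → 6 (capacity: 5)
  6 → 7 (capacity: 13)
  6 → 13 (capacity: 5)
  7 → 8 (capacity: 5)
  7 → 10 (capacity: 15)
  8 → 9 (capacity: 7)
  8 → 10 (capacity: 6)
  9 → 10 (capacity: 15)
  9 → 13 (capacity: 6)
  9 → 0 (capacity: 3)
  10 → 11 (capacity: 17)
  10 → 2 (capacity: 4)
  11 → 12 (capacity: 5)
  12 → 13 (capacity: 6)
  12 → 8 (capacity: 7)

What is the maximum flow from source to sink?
Maximum flow = 5

Max flow: 5

Flow assignment:
  0 → 1: 5/18
  1 → 2: 5/17
  2 → 3: 5/12
  3 → 4: 5/19
  4 → 5: 5/8
  5 → 6: 5/5
  6 → 13: 5/5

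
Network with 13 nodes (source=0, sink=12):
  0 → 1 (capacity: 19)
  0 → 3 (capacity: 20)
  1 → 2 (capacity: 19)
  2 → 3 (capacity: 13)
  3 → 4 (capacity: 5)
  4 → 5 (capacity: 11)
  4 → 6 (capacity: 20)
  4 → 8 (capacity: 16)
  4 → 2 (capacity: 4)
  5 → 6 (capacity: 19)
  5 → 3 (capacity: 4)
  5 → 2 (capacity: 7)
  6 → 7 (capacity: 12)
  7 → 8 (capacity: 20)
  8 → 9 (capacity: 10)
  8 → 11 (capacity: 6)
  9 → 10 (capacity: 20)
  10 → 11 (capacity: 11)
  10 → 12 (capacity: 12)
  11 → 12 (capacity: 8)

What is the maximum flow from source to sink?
Maximum flow = 5

Max flow: 5

Flow assignment:
  0 → 1: 5/19
  1 → 2: 5/19
  2 → 3: 5/13
  3 → 4: 5/5
  4 → 8: 5/16
  8 → 11: 5/6
  11 → 12: 5/8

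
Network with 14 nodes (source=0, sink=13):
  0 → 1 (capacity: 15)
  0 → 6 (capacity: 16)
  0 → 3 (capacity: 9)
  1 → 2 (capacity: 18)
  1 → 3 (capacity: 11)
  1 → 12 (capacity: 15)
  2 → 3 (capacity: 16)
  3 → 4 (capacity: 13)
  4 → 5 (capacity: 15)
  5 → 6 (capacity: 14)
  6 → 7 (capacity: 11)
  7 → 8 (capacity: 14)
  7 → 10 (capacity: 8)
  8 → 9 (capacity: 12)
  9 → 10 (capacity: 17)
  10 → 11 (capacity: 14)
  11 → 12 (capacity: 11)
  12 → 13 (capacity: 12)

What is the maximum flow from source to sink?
Maximum flow = 12

Max flow: 12

Flow assignment:
  0 → 1: 1/15
  0 → 6: 11/16
  1 → 12: 1/15
  6 → 7: 11/11
  7 → 8: 3/14
  7 → 10: 8/8
  8 → 9: 3/12
  9 → 10: 3/17
  10 → 11: 11/14
  11 → 12: 11/11
  12 → 13: 12/12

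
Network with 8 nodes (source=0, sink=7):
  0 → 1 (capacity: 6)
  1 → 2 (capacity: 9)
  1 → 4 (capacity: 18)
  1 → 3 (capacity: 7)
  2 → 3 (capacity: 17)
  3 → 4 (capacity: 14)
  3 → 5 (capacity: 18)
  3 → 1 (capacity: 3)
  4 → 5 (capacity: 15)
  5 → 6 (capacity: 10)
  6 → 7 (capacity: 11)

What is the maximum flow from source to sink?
Maximum flow = 6

Max flow: 6

Flow assignment:
  0 → 1: 6/6
  1 → 4: 6/18
  4 → 5: 6/15
  5 → 6: 6/10
  6 → 7: 6/11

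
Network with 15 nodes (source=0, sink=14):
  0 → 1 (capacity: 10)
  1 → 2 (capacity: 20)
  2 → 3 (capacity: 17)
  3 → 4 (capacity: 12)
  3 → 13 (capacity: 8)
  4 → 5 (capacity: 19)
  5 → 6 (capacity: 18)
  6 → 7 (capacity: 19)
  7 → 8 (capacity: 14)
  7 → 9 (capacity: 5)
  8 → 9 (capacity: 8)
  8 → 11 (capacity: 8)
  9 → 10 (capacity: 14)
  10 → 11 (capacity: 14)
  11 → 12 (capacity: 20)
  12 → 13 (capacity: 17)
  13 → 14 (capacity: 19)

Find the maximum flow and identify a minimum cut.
Max flow = 10, Min cut edges: (0,1)

Maximum flow: 10
Minimum cut: (0,1)
Partition: S = [0], T = [1, 2, 3, 4, 5, 6, 7, 8, 9, 10, 11, 12, 13, 14]

Max-flow min-cut theorem verified: both equal 10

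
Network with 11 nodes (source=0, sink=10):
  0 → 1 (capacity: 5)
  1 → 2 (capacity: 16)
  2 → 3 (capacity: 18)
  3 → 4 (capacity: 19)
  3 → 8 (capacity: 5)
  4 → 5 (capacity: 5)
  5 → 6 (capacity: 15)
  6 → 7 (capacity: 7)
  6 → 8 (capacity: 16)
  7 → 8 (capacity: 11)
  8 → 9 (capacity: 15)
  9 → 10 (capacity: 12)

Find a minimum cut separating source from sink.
Min cut value = 5, edges: (0,1)

Min cut value: 5
Partition: S = [0], T = [1, 2, 3, 4, 5, 6, 7, 8, 9, 10]
Cut edges: (0,1)

By max-flow min-cut theorem, max flow = min cut = 5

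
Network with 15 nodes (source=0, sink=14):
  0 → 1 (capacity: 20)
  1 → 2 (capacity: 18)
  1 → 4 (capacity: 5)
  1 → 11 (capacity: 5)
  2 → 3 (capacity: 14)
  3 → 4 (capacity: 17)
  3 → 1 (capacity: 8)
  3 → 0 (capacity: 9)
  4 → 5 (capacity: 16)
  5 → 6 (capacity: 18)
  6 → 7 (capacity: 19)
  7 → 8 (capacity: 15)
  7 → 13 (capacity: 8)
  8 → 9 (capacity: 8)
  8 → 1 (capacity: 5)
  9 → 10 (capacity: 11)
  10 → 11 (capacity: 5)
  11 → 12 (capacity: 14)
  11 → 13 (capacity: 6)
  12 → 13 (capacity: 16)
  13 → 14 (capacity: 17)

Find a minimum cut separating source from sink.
Min cut value = 17, edges: (13,14)

Min cut value: 17
Partition: S = [0, 1, 2, 3, 4, 5, 6, 7, 8, 9, 10, 11, 12, 13], T = [14]
Cut edges: (13,14)

By max-flow min-cut theorem, max flow = min cut = 17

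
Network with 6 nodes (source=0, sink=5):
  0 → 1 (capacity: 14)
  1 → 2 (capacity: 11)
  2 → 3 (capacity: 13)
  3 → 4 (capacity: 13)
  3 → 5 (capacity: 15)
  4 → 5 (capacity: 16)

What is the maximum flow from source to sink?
Maximum flow = 11

Max flow: 11

Flow assignment:
  0 → 1: 11/14
  1 → 2: 11/11
  2 → 3: 11/13
  3 → 5: 11/15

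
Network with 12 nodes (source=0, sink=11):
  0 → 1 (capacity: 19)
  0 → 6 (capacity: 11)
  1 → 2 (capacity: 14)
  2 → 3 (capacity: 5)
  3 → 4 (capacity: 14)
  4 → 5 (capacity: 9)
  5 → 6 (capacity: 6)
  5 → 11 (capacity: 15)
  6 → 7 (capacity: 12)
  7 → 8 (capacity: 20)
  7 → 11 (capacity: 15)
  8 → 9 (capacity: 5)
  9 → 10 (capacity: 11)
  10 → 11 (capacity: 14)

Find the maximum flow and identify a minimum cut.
Max flow = 16, Min cut edges: (0,6), (2,3)

Maximum flow: 16
Minimum cut: (0,6), (2,3)
Partition: S = [0, 1, 2], T = [3, 4, 5, 6, 7, 8, 9, 10, 11]

Max-flow min-cut theorem verified: both equal 16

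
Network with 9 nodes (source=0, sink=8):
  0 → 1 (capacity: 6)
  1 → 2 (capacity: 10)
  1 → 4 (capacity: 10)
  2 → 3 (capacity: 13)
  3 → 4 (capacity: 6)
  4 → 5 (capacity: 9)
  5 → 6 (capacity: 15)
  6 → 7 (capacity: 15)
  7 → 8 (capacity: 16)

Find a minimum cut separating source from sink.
Min cut value = 6, edges: (0,1)

Min cut value: 6
Partition: S = [0], T = [1, 2, 3, 4, 5, 6, 7, 8]
Cut edges: (0,1)

By max-flow min-cut theorem, max flow = min cut = 6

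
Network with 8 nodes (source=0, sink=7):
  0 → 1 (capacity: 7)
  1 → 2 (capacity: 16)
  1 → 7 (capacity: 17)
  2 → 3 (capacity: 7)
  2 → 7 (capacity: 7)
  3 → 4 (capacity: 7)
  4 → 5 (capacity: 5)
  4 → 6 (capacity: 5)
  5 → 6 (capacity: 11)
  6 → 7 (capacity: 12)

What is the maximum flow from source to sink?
Maximum flow = 7

Max flow: 7

Flow assignment:
  0 → 1: 7/7
  1 → 7: 7/17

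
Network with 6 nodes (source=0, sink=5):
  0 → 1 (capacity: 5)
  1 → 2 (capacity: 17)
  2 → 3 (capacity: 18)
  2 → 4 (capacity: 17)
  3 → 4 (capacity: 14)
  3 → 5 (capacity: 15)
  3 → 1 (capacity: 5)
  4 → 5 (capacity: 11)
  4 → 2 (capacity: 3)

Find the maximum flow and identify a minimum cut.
Max flow = 5, Min cut edges: (0,1)

Maximum flow: 5
Minimum cut: (0,1)
Partition: S = [0], T = [1, 2, 3, 4, 5]

Max-flow min-cut theorem verified: both equal 5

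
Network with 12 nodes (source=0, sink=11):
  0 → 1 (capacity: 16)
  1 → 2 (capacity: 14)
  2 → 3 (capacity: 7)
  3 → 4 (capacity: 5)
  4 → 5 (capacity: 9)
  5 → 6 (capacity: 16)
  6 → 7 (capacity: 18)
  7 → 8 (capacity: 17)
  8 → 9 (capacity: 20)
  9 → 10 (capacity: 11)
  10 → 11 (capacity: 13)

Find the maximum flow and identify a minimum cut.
Max flow = 5, Min cut edges: (3,4)

Maximum flow: 5
Minimum cut: (3,4)
Partition: S = [0, 1, 2, 3], T = [4, 5, 6, 7, 8, 9, 10, 11]

Max-flow min-cut theorem verified: both equal 5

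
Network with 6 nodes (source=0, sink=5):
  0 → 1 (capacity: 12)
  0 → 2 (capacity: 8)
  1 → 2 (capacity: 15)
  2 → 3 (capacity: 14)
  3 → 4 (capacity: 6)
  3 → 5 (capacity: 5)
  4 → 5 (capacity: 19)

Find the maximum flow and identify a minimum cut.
Max flow = 11, Min cut edges: (3,4), (3,5)

Maximum flow: 11
Minimum cut: (3,4), (3,5)
Partition: S = [0, 1, 2, 3], T = [4, 5]

Max-flow min-cut theorem verified: both equal 11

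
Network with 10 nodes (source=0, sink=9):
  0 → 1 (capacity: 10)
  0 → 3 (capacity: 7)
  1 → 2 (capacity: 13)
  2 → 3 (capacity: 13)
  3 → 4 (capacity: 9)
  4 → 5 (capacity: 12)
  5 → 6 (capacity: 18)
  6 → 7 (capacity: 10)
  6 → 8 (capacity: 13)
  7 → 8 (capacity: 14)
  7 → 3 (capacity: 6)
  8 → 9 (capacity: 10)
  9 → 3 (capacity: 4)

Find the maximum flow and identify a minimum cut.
Max flow = 9, Min cut edges: (3,4)

Maximum flow: 9
Minimum cut: (3,4)
Partition: S = [0, 1, 2, 3], T = [4, 5, 6, 7, 8, 9]

Max-flow min-cut theorem verified: both equal 9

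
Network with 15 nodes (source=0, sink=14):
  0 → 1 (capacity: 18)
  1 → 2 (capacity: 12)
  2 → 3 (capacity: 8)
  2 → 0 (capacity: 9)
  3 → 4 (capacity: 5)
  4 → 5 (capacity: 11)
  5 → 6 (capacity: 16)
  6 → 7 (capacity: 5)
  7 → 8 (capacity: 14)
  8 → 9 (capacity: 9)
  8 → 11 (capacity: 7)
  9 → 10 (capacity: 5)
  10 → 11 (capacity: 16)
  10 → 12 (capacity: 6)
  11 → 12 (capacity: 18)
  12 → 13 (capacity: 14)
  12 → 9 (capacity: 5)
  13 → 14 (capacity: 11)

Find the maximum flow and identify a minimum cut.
Max flow = 5, Min cut edges: (6,7)

Maximum flow: 5
Minimum cut: (6,7)
Partition: S = [0, 1, 2, 3, 4, 5, 6], T = [7, 8, 9, 10, 11, 12, 13, 14]

Max-flow min-cut theorem verified: both equal 5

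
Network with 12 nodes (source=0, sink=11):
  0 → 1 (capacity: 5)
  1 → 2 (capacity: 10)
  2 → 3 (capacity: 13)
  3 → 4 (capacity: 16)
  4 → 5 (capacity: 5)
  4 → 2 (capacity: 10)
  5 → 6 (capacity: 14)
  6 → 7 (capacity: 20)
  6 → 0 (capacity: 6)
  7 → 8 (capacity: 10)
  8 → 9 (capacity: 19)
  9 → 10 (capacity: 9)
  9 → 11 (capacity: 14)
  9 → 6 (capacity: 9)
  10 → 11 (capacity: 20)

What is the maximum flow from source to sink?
Maximum flow = 5

Max flow: 5

Flow assignment:
  0 → 1: 5/5
  1 → 2: 5/10
  2 → 3: 5/13
  3 → 4: 5/16
  4 → 5: 5/5
  5 → 6: 5/14
  6 → 7: 5/20
  7 → 8: 5/10
  8 → 9: 5/19
  9 → 11: 5/14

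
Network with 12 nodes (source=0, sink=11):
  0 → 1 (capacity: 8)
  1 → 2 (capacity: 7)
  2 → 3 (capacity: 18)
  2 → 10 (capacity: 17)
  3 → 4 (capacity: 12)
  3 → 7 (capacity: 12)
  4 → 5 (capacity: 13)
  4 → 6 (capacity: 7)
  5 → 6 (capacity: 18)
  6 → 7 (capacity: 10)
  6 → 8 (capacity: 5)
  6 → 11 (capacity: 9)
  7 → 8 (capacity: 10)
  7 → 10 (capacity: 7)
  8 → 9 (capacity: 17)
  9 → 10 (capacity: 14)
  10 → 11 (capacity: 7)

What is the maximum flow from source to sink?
Maximum flow = 7

Max flow: 7

Flow assignment:
  0 → 1: 7/8
  1 → 2: 7/7
  2 → 10: 7/17
  10 → 11: 7/7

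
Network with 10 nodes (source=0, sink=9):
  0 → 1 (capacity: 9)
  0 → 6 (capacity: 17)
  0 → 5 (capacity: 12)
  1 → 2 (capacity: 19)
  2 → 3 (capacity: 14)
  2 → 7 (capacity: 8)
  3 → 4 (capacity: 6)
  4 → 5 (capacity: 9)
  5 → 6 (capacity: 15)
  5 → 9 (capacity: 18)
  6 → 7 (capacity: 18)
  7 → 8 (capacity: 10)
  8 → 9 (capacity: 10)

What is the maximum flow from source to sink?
Maximum flow = 28

Max flow: 28

Flow assignment:
  0 → 1: 6/9
  0 → 6: 10/17
  0 → 5: 12/12
  1 → 2: 6/19
  2 → 3: 6/14
  3 → 4: 6/6
  4 → 5: 6/9
  5 → 9: 18/18
  6 → 7: 10/18
  7 → 8: 10/10
  8 → 9: 10/10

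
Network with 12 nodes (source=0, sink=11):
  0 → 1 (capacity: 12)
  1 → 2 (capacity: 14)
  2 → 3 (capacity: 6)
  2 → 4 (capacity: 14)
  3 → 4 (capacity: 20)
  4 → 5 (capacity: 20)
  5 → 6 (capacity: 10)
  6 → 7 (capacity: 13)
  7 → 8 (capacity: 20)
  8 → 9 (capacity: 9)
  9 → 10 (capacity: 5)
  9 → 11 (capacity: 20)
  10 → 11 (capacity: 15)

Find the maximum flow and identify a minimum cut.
Max flow = 9, Min cut edges: (8,9)

Maximum flow: 9
Minimum cut: (8,9)
Partition: S = [0, 1, 2, 3, 4, 5, 6, 7, 8], T = [9, 10, 11]

Max-flow min-cut theorem verified: both equal 9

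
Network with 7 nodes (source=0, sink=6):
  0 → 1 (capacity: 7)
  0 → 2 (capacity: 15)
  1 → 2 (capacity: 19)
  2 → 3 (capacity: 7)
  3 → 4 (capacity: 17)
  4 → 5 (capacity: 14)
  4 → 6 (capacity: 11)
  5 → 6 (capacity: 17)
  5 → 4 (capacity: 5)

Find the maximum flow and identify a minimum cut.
Max flow = 7, Min cut edges: (2,3)

Maximum flow: 7
Minimum cut: (2,3)
Partition: S = [0, 1, 2], T = [3, 4, 5, 6]

Max-flow min-cut theorem verified: both equal 7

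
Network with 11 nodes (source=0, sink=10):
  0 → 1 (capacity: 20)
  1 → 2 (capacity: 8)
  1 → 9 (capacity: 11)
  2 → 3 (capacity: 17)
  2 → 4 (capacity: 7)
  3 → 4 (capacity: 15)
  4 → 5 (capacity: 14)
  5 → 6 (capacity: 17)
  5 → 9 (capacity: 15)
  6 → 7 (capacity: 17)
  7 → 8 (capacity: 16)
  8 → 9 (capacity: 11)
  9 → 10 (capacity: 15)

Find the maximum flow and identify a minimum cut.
Max flow = 15, Min cut edges: (9,10)

Maximum flow: 15
Minimum cut: (9,10)
Partition: S = [0, 1, 2, 3, 4, 5, 6, 7, 8, 9], T = [10]

Max-flow min-cut theorem verified: both equal 15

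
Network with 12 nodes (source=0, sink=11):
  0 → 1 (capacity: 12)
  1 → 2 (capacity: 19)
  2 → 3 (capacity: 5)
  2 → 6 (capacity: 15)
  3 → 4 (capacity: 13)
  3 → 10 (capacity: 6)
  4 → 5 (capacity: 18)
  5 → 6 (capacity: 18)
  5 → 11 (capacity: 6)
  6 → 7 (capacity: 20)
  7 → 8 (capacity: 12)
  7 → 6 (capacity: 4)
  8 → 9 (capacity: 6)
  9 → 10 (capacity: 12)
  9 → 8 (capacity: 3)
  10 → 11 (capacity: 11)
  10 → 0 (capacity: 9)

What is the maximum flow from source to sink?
Maximum flow = 11

Max flow: 11

Flow assignment:
  0 → 1: 11/12
  1 → 2: 11/19
  2 → 3: 5/5
  2 → 6: 6/15
  3 → 10: 5/6
  6 → 7: 6/20
  7 → 8: 6/12
  8 → 9: 6/6
  9 → 10: 6/12
  10 → 11: 11/11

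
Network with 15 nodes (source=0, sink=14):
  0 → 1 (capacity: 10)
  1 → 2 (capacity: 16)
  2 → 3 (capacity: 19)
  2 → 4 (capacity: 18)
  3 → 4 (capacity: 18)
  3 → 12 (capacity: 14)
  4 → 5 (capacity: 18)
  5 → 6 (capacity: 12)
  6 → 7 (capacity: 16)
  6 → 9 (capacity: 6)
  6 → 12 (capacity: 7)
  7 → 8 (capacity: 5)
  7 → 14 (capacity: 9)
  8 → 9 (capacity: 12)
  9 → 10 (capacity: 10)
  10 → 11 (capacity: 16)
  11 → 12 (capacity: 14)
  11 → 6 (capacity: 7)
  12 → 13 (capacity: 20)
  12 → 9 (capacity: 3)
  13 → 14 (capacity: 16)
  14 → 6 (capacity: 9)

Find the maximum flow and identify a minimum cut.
Max flow = 10, Min cut edges: (0,1)

Maximum flow: 10
Minimum cut: (0,1)
Partition: S = [0], T = [1, 2, 3, 4, 5, 6, 7, 8, 9, 10, 11, 12, 13, 14]

Max-flow min-cut theorem verified: both equal 10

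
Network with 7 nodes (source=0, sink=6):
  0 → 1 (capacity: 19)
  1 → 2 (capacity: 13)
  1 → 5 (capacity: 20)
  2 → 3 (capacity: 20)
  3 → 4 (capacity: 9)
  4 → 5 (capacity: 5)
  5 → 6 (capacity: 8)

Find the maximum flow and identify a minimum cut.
Max flow = 8, Min cut edges: (5,6)

Maximum flow: 8
Minimum cut: (5,6)
Partition: S = [0, 1, 2, 3, 4, 5], T = [6]

Max-flow min-cut theorem verified: both equal 8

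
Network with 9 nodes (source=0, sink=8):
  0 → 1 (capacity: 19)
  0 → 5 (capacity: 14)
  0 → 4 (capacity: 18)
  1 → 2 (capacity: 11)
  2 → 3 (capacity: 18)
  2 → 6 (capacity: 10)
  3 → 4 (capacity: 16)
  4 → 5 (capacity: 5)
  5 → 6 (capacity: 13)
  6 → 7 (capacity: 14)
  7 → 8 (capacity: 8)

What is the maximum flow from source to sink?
Maximum flow = 8

Max flow: 8

Flow assignment:
  0 → 1: 8/19
  1 → 2: 8/11
  2 → 6: 8/10
  6 → 7: 8/14
  7 → 8: 8/8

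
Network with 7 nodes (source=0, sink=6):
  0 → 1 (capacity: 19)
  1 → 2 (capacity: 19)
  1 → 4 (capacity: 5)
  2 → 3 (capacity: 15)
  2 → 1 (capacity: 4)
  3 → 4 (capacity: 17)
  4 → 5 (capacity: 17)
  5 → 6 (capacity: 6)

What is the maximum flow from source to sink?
Maximum flow = 6

Max flow: 6

Flow assignment:
  0 → 1: 6/19
  1 → 2: 6/19
  2 → 3: 6/15
  3 → 4: 6/17
  4 → 5: 6/17
  5 → 6: 6/6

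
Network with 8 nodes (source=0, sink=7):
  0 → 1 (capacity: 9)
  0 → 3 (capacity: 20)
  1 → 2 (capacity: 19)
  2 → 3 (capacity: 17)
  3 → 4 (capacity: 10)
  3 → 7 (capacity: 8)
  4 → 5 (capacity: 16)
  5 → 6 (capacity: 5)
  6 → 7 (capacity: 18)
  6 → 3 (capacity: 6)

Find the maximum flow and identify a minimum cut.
Max flow = 13, Min cut edges: (3,7), (5,6)

Maximum flow: 13
Minimum cut: (3,7), (5,6)
Partition: S = [0, 1, 2, 3, 4, 5], T = [6, 7]

Max-flow min-cut theorem verified: both equal 13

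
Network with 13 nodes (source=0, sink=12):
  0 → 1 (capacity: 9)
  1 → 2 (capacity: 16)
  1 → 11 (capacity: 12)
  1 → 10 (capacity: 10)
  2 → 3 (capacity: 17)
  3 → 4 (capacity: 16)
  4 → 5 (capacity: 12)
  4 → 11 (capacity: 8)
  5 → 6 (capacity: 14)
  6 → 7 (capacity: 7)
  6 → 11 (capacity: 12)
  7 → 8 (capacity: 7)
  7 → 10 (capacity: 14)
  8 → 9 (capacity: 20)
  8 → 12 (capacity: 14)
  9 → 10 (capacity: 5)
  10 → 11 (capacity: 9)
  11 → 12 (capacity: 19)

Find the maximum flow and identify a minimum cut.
Max flow = 9, Min cut edges: (0,1)

Maximum flow: 9
Minimum cut: (0,1)
Partition: S = [0], T = [1, 2, 3, 4, 5, 6, 7, 8, 9, 10, 11, 12]

Max-flow min-cut theorem verified: both equal 9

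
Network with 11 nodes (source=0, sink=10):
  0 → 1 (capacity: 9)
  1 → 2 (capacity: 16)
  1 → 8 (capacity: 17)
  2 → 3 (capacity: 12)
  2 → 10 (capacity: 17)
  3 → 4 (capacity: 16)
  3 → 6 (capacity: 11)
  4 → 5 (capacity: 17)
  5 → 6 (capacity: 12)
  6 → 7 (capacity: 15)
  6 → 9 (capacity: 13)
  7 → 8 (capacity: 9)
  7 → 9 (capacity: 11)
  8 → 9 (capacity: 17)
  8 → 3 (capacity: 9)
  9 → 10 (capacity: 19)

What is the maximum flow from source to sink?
Maximum flow = 9

Max flow: 9

Flow assignment:
  0 → 1: 9/9
  1 → 2: 9/16
  2 → 10: 9/17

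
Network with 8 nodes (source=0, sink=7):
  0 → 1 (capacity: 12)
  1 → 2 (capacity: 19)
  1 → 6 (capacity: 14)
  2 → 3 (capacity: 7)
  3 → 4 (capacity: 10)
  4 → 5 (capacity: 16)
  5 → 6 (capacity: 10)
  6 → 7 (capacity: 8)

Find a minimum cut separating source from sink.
Min cut value = 8, edges: (6,7)

Min cut value: 8
Partition: S = [0, 1, 2, 3, 4, 5, 6], T = [7]
Cut edges: (6,7)

By max-flow min-cut theorem, max flow = min cut = 8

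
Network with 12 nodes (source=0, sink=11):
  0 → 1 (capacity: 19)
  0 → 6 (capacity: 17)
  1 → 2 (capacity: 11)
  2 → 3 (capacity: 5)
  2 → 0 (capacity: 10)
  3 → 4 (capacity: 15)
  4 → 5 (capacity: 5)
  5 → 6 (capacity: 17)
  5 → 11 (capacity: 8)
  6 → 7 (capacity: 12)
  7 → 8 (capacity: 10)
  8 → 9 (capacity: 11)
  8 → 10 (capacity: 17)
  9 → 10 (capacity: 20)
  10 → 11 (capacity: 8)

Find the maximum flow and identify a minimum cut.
Max flow = 13, Min cut edges: (4,5), (10,11)

Maximum flow: 13
Minimum cut: (4,5), (10,11)
Partition: S = [0, 1, 2, 3, 4, 6, 7, 8, 9, 10], T = [5, 11]

Max-flow min-cut theorem verified: both equal 13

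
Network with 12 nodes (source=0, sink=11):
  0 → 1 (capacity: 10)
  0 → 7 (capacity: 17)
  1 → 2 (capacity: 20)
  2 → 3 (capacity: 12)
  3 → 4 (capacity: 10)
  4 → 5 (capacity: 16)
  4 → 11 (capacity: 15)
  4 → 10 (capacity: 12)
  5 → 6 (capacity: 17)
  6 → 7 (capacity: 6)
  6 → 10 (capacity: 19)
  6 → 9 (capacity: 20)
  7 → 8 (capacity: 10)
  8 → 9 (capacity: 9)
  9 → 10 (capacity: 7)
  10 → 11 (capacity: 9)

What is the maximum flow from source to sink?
Maximum flow = 17

Max flow: 17

Flow assignment:
  0 → 1: 10/10
  0 → 7: 7/17
  1 → 2: 10/20
  2 → 3: 10/12
  3 → 4: 10/10
  4 → 11: 10/15
  7 → 8: 7/10
  8 → 9: 7/9
  9 → 10: 7/7
  10 → 11: 7/9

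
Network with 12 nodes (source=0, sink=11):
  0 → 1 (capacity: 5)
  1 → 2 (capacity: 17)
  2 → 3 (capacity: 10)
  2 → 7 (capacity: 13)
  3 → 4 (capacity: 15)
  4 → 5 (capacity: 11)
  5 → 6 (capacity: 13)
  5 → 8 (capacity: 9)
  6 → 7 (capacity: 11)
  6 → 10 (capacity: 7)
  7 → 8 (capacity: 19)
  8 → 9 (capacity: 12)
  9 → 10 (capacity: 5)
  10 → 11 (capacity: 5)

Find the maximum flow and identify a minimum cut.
Max flow = 5, Min cut edges: (10,11)

Maximum flow: 5
Minimum cut: (10,11)
Partition: S = [0, 1, 2, 3, 4, 5, 6, 7, 8, 9, 10], T = [11]

Max-flow min-cut theorem verified: both equal 5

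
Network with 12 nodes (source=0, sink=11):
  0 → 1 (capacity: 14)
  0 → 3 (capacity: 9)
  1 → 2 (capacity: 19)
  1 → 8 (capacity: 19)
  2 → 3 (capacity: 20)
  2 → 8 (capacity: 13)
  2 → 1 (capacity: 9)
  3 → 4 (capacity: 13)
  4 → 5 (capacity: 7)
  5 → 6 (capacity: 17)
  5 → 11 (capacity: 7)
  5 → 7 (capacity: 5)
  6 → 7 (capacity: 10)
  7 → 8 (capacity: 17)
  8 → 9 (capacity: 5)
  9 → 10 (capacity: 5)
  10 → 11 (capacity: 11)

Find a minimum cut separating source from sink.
Min cut value = 12, edges: (5,11), (9,10)

Min cut value: 12
Partition: S = [0, 1, 2, 3, 4, 5, 6, 7, 8, 9], T = [10, 11]
Cut edges: (5,11), (9,10)

By max-flow min-cut theorem, max flow = min cut = 12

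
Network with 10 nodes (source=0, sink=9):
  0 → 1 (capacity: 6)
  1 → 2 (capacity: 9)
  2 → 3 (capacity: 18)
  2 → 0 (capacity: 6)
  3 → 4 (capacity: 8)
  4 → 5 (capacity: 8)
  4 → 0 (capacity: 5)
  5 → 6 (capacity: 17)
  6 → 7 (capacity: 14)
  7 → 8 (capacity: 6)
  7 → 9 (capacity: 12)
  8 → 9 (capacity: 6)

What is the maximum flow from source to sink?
Maximum flow = 6

Max flow: 6

Flow assignment:
  0 → 1: 6/6
  1 → 2: 6/9
  2 → 3: 6/18
  3 → 4: 6/8
  4 → 5: 6/8
  5 → 6: 6/17
  6 → 7: 6/14
  7 → 9: 6/12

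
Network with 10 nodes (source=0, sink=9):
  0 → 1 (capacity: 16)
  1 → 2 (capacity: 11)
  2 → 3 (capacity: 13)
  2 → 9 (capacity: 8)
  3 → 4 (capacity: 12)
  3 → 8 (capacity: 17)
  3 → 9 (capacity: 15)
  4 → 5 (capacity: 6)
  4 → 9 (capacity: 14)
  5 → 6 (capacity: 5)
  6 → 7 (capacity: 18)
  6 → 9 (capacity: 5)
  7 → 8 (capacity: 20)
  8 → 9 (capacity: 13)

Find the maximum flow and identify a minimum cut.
Max flow = 11, Min cut edges: (1,2)

Maximum flow: 11
Minimum cut: (1,2)
Partition: S = [0, 1], T = [2, 3, 4, 5, 6, 7, 8, 9]

Max-flow min-cut theorem verified: both equal 11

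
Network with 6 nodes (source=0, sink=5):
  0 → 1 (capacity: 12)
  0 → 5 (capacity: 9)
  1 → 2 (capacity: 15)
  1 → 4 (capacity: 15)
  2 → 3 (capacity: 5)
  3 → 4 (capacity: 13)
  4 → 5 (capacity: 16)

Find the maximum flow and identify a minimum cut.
Max flow = 21, Min cut edges: (0,1), (0,5)

Maximum flow: 21
Minimum cut: (0,1), (0,5)
Partition: S = [0], T = [1, 2, 3, 4, 5]

Max-flow min-cut theorem verified: both equal 21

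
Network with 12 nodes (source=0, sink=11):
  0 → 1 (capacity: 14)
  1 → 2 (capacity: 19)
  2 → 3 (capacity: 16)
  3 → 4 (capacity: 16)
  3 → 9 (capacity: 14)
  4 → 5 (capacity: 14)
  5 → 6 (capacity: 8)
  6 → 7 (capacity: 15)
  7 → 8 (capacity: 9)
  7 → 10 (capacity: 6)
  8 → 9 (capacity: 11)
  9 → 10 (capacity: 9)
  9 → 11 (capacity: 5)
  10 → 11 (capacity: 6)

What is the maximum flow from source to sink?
Maximum flow = 11

Max flow: 11

Flow assignment:
  0 → 1: 11/14
  1 → 2: 11/19
  2 → 3: 11/16
  3 → 9: 11/14
  9 → 10: 6/9
  9 → 11: 5/5
  10 → 11: 6/6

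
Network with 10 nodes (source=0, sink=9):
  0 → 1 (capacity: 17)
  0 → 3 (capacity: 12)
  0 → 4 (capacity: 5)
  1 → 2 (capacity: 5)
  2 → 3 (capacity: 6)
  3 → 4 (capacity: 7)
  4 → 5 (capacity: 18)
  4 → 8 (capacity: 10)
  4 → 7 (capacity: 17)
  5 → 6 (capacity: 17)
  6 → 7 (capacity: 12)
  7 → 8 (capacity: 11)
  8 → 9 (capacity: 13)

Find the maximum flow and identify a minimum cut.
Max flow = 12, Min cut edges: (0,4), (3,4)

Maximum flow: 12
Minimum cut: (0,4), (3,4)
Partition: S = [0, 1, 2, 3], T = [4, 5, 6, 7, 8, 9]

Max-flow min-cut theorem verified: both equal 12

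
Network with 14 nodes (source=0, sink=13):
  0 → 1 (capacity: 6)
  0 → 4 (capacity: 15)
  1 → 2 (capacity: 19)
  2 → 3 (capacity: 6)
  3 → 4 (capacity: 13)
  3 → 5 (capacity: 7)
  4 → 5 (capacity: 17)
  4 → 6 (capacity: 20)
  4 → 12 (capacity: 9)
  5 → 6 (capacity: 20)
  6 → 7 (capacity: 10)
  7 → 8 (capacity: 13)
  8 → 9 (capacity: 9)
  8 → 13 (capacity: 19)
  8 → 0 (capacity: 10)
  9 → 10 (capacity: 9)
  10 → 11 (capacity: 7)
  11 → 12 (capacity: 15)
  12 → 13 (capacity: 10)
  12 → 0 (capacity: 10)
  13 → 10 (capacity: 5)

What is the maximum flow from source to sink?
Maximum flow = 19

Max flow: 19

Flow assignment:
  0 → 1: 6/6
  0 → 4: 13/15
  1 → 2: 6/19
  2 → 3: 6/6
  3 → 4: 6/13
  4 → 6: 10/20
  4 → 12: 9/9
  6 → 7: 10/10
  7 → 8: 10/13
  8 → 13: 10/19
  12 → 13: 9/10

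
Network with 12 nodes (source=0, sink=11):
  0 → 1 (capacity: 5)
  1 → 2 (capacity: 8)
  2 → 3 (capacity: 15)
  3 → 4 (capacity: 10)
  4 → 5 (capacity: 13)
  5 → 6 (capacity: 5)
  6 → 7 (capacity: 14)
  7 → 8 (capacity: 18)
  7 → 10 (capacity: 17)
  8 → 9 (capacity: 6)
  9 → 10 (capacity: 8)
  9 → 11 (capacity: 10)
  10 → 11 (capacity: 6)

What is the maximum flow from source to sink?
Maximum flow = 5

Max flow: 5

Flow assignment:
  0 → 1: 5/5
  1 → 2: 5/8
  2 → 3: 5/15
  3 → 4: 5/10
  4 → 5: 5/13
  5 → 6: 5/5
  6 → 7: 5/14
  7 → 10: 5/17
  10 → 11: 5/6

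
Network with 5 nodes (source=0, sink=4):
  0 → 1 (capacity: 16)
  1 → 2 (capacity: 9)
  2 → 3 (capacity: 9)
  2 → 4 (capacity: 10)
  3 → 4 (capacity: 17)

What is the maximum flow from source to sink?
Maximum flow = 9

Max flow: 9

Flow assignment:
  0 → 1: 9/16
  1 → 2: 9/9
  2 → 4: 9/10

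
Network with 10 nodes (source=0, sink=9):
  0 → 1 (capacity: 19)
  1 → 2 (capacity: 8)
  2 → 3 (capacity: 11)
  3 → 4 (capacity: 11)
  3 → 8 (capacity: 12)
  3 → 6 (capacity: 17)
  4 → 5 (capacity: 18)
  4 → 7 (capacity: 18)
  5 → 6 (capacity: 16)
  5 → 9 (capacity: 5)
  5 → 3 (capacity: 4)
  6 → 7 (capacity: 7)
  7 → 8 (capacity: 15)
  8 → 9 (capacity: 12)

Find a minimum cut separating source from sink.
Min cut value = 8, edges: (1,2)

Min cut value: 8
Partition: S = [0, 1], T = [2, 3, 4, 5, 6, 7, 8, 9]
Cut edges: (1,2)

By max-flow min-cut theorem, max flow = min cut = 8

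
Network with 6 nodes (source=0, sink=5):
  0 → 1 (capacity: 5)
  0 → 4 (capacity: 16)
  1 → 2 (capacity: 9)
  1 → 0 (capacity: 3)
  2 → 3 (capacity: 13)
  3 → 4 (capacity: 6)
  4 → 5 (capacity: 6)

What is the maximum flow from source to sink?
Maximum flow = 6

Max flow: 6

Flow assignment:
  0 → 1: 5/5
  0 → 4: 1/16
  1 → 2: 5/9
  2 → 3: 5/13
  3 → 4: 5/6
  4 → 5: 6/6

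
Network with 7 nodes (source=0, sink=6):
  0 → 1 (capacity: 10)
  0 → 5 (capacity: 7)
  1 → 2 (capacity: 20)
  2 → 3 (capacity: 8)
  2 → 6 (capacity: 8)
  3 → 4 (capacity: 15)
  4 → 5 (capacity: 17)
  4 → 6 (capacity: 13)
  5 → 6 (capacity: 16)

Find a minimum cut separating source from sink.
Min cut value = 17, edges: (0,1), (0,5)

Min cut value: 17
Partition: S = [0], T = [1, 2, 3, 4, 5, 6]
Cut edges: (0,1), (0,5)

By max-flow min-cut theorem, max flow = min cut = 17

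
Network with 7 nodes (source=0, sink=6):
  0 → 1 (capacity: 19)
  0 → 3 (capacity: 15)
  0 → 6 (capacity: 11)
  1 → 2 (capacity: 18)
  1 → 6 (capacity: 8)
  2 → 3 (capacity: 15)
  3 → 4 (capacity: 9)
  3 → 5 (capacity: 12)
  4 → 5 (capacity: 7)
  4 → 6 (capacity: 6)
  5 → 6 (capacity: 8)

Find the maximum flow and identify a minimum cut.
Max flow = 33, Min cut edges: (0,6), (1,6), (4,6), (5,6)

Maximum flow: 33
Minimum cut: (0,6), (1,6), (4,6), (5,6)
Partition: S = [0, 1, 2, 3, 4, 5], T = [6]

Max-flow min-cut theorem verified: both equal 33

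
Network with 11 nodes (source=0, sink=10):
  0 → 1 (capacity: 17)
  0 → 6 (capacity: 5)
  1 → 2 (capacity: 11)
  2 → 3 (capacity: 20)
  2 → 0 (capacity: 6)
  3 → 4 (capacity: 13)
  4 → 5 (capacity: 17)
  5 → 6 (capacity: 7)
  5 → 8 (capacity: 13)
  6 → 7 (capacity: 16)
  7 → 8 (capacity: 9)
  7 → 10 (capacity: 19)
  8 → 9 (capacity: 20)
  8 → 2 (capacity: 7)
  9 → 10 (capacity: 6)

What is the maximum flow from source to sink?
Maximum flow = 16

Max flow: 16

Flow assignment:
  0 → 1: 11/17
  0 → 6: 5/5
  1 → 2: 11/11
  2 → 3: 11/20
  3 → 4: 11/13
  4 → 5: 11/17
  5 → 6: 7/7
  5 → 8: 4/13
  6 → 7: 12/16
  7 → 10: 12/19
  8 → 9: 4/20
  9 → 10: 4/6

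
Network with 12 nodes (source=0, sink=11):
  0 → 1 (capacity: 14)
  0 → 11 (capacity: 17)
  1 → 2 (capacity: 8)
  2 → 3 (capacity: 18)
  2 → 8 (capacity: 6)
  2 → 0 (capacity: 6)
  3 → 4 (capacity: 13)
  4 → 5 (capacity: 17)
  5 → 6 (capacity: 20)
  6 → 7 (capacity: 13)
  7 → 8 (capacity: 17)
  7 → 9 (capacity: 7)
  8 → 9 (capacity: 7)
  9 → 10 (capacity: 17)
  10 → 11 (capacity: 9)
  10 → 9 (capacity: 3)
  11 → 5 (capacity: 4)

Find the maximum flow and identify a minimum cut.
Max flow = 25, Min cut edges: (0,11), (1,2)

Maximum flow: 25
Minimum cut: (0,11), (1,2)
Partition: S = [0, 1], T = [2, 3, 4, 5, 6, 7, 8, 9, 10, 11]

Max-flow min-cut theorem verified: both equal 25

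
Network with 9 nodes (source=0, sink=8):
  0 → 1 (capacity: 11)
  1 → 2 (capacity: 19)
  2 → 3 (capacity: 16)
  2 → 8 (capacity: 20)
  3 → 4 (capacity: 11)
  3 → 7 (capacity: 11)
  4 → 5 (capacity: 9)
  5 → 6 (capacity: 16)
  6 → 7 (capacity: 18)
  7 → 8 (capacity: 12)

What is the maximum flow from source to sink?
Maximum flow = 11

Max flow: 11

Flow assignment:
  0 → 1: 11/11
  1 → 2: 11/19
  2 → 8: 11/20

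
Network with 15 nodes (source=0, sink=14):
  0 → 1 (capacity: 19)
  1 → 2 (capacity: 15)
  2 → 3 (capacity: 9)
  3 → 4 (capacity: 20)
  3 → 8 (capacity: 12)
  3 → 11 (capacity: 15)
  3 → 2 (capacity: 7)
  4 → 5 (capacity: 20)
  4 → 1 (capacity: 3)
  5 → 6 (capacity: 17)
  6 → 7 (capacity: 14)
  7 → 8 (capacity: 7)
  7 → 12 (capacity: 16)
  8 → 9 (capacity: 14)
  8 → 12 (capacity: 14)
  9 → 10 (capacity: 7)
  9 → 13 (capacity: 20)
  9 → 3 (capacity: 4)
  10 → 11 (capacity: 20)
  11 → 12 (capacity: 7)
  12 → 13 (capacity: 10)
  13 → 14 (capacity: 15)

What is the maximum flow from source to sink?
Maximum flow = 9

Max flow: 9

Flow assignment:
  0 → 1: 9/19
  1 → 2: 9/15
  2 → 3: 9/9
  3 → 8: 9/12
  8 → 9: 9/14
  9 → 13: 9/20
  13 → 14: 9/15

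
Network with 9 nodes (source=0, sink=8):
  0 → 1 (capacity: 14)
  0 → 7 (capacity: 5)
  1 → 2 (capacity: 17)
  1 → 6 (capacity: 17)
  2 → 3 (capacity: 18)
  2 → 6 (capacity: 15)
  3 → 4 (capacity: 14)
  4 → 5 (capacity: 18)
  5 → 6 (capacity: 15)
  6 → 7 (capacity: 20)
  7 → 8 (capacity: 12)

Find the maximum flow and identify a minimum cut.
Max flow = 12, Min cut edges: (7,8)

Maximum flow: 12
Minimum cut: (7,8)
Partition: S = [0, 1, 2, 3, 4, 5, 6, 7], T = [8]

Max-flow min-cut theorem verified: both equal 12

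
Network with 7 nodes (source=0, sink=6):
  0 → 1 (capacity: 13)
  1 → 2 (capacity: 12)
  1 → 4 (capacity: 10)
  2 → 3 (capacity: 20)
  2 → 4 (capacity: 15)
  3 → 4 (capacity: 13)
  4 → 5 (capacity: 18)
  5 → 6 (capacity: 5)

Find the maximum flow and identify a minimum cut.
Max flow = 5, Min cut edges: (5,6)

Maximum flow: 5
Minimum cut: (5,6)
Partition: S = [0, 1, 2, 3, 4, 5], T = [6]

Max-flow min-cut theorem verified: both equal 5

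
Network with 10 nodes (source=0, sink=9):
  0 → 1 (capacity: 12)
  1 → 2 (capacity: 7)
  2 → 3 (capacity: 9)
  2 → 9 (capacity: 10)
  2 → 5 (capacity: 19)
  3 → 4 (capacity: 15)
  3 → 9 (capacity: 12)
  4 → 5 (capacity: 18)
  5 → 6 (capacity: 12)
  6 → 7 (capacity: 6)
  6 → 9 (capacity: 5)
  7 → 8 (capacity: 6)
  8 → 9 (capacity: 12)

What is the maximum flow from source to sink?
Maximum flow = 7

Max flow: 7

Flow assignment:
  0 → 1: 7/12
  1 → 2: 7/7
  2 → 9: 7/10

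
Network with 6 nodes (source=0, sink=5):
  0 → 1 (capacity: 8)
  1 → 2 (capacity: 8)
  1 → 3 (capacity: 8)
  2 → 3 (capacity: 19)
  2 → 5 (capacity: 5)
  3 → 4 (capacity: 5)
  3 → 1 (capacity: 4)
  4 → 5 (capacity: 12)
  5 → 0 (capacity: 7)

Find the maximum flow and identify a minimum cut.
Max flow = 8, Min cut edges: (0,1)

Maximum flow: 8
Minimum cut: (0,1)
Partition: S = [0], T = [1, 2, 3, 4, 5]

Max-flow min-cut theorem verified: both equal 8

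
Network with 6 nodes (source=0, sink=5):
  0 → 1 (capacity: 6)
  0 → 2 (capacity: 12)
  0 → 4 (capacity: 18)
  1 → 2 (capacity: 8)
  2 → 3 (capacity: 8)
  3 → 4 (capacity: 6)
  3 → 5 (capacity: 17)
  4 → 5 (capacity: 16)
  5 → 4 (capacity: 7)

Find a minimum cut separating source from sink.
Min cut value = 24, edges: (2,3), (4,5)

Min cut value: 24
Partition: S = [0, 1, 2, 4], T = [3, 5]
Cut edges: (2,3), (4,5)

By max-flow min-cut theorem, max flow = min cut = 24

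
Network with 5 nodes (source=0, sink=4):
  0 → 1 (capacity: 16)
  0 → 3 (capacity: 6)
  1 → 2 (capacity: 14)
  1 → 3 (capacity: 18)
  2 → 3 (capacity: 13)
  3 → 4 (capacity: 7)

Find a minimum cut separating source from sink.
Min cut value = 7, edges: (3,4)

Min cut value: 7
Partition: S = [0, 1, 2, 3], T = [4]
Cut edges: (3,4)

By max-flow min-cut theorem, max flow = min cut = 7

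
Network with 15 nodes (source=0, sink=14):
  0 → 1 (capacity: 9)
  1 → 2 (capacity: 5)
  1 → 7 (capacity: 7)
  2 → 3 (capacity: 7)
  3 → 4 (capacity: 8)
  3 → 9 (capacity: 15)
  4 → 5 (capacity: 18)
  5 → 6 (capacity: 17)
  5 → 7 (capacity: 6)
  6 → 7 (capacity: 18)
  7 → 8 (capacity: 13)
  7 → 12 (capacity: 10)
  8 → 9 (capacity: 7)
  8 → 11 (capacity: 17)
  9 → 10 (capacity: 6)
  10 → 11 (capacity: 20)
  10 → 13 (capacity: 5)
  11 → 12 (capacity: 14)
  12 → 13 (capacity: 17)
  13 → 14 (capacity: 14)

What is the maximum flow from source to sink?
Maximum flow = 9

Max flow: 9

Flow assignment:
  0 → 1: 9/9
  1 → 2: 2/5
  1 → 7: 7/7
  2 → 3: 2/7
  3 → 9: 2/15
  7 → 12: 7/10
  9 → 10: 2/6
  10 → 13: 2/5
  12 → 13: 7/17
  13 → 14: 9/14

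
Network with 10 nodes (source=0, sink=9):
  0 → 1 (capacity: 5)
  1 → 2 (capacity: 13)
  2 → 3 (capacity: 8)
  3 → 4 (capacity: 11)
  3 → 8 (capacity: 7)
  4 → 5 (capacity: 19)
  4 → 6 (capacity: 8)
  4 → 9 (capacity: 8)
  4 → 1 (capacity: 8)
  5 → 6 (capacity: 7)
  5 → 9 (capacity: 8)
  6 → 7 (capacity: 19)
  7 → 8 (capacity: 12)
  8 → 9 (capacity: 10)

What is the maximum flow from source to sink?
Maximum flow = 5

Max flow: 5

Flow assignment:
  0 → 1: 5/5
  1 → 2: 5/13
  2 → 3: 5/8
  3 → 4: 5/11
  4 → 9: 5/8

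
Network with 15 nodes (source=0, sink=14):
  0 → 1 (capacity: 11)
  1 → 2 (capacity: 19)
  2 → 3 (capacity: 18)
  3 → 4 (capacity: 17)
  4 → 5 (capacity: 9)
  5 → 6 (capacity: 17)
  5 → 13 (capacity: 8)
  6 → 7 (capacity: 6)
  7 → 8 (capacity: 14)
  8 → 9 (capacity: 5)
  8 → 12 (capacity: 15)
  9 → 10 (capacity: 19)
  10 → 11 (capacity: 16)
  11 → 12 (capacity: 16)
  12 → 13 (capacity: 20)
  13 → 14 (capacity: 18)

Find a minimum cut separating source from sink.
Min cut value = 9, edges: (4,5)

Min cut value: 9
Partition: S = [0, 1, 2, 3, 4], T = [5, 6, 7, 8, 9, 10, 11, 12, 13, 14]
Cut edges: (4,5)

By max-flow min-cut theorem, max flow = min cut = 9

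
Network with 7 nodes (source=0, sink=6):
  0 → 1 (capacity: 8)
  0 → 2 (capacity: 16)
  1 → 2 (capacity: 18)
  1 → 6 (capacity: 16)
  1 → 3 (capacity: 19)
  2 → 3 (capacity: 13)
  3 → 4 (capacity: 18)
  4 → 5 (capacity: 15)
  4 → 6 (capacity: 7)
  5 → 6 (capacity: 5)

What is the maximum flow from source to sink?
Maximum flow = 20

Max flow: 20

Flow assignment:
  0 → 1: 8/8
  0 → 2: 12/16
  1 → 6: 8/16
  2 → 3: 12/13
  3 → 4: 12/18
  4 → 5: 5/15
  4 → 6: 7/7
  5 → 6: 5/5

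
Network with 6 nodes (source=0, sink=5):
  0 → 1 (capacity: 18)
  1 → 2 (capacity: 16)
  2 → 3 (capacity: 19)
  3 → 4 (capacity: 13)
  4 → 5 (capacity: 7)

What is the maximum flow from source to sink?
Maximum flow = 7

Max flow: 7

Flow assignment:
  0 → 1: 7/18
  1 → 2: 7/16
  2 → 3: 7/19
  3 → 4: 7/13
  4 → 5: 7/7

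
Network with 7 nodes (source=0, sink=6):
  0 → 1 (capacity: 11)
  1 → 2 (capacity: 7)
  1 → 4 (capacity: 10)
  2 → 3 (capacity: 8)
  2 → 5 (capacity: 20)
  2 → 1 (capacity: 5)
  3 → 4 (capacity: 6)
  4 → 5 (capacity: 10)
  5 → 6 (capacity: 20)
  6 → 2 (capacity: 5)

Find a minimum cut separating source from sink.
Min cut value = 11, edges: (0,1)

Min cut value: 11
Partition: S = [0], T = [1, 2, 3, 4, 5, 6]
Cut edges: (0,1)

By max-flow min-cut theorem, max flow = min cut = 11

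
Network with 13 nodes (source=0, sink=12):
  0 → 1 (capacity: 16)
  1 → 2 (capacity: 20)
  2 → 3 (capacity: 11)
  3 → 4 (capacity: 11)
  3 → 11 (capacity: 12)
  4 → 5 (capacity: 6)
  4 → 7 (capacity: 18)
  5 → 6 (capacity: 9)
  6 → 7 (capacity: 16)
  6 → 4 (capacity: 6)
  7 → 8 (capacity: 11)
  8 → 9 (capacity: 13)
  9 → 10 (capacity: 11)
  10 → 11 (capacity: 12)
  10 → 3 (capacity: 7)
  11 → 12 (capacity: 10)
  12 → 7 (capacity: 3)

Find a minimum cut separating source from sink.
Min cut value = 10, edges: (11,12)

Min cut value: 10
Partition: S = [0, 1, 2, 3, 4, 5, 6, 7, 8, 9, 10, 11], T = [12]
Cut edges: (11,12)

By max-flow min-cut theorem, max flow = min cut = 10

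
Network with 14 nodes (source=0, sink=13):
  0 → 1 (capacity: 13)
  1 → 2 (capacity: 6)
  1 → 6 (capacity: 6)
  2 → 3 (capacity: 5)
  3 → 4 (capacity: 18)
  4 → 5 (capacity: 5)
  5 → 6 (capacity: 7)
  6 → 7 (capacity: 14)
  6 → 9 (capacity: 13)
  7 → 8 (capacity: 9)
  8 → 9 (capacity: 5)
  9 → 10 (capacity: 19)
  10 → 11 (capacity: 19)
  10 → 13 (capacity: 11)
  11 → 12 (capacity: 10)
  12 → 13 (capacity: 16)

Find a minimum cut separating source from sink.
Min cut value = 11, edges: (1,6), (4,5)

Min cut value: 11
Partition: S = [0, 1, 2, 3, 4], T = [5, 6, 7, 8, 9, 10, 11, 12, 13]
Cut edges: (1,6), (4,5)

By max-flow min-cut theorem, max flow = min cut = 11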